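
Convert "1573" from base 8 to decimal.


Input: "1573" in base 8
Positional expansion:
  Digit '1' (value 1) x 8^3 = 512
  Digit '5' (value 5) x 8^2 = 320
  Digit '7' (value 7) x 8^1 = 56
  Digit '3' (value 3) x 8^0 = 3
Sum = 891

891


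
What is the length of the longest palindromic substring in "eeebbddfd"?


Input: "eeebbddfd"
Checking substrings for palindromes:
  [0:3] "eee" (len 3) => palindrome
  [6:9] "dfd" (len 3) => palindrome
  [0:2] "ee" (len 2) => palindrome
  [1:3] "ee" (len 2) => palindrome
  [3:5] "bb" (len 2) => palindrome
  [5:7] "dd" (len 2) => palindrome
Longest palindromic substring: "eee" with length 3

3


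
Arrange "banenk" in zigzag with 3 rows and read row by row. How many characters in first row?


Zigzag "banenk" into 3 rows:
Placing characters:
  'b' => row 0
  'a' => row 1
  'n' => row 2
  'e' => row 1
  'n' => row 0
  'k' => row 1
Rows:
  Row 0: "bn"
  Row 1: "aek"
  Row 2: "n"
First row length: 2

2


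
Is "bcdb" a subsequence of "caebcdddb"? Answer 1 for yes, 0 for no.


Check if "bcdb" is a subsequence of "caebcdddb"
Greedy scan:
  Position 0 ('c'): no match needed
  Position 1 ('a'): no match needed
  Position 2 ('e'): no match needed
  Position 3 ('b'): matches sub[0] = 'b'
  Position 4 ('c'): matches sub[1] = 'c'
  Position 5 ('d'): matches sub[2] = 'd'
  Position 6 ('d'): no match needed
  Position 7 ('d'): no match needed
  Position 8 ('b'): matches sub[3] = 'b'
All 4 characters matched => is a subsequence

1


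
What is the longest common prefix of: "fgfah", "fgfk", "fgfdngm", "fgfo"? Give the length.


Words: fgfah, fgfk, fgfdngm, fgfo
  Position 0: all 'f' => match
  Position 1: all 'g' => match
  Position 2: all 'f' => match
  Position 3: ('a', 'k', 'd', 'o') => mismatch, stop
LCP = "fgf" (length 3)

3


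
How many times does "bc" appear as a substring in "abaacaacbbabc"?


Searching for "bc" in "abaacaacbbabc"
Scanning each position:
  Position 0: "ab" => no
  Position 1: "ba" => no
  Position 2: "aa" => no
  Position 3: "ac" => no
  Position 4: "ca" => no
  Position 5: "aa" => no
  Position 6: "ac" => no
  Position 7: "cb" => no
  Position 8: "bb" => no
  Position 9: "ba" => no
  Position 10: "ab" => no
  Position 11: "bc" => MATCH
Total occurrences: 1

1


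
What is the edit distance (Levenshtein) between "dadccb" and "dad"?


Computing edit distance: "dadccb" -> "dad"
DP table:
           d    a    d
      0    1    2    3
  d   1    0    1    2
  a   2    1    0    1
  d   3    2    1    0
  c   4    3    2    1
  c   5    4    3    2
  b   6    5    4    3
Edit distance = dp[6][3] = 3

3


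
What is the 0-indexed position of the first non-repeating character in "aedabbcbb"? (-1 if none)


Input: aedabbcbb
Character frequencies:
  'a': 2
  'b': 4
  'c': 1
  'd': 1
  'e': 1
Scanning left to right for freq == 1:
  Position 0 ('a'): freq=2, skip
  Position 1 ('e'): unique! => answer = 1

1


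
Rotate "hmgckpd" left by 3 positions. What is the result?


Input: "hmgckpd", rotate left by 3
First 3 characters: "hmg"
Remaining characters: "ckpd"
Concatenate remaining + first: "ckpd" + "hmg" = "ckpdhmg"

ckpdhmg


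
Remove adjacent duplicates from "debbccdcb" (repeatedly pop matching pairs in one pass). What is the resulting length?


Input: debbccdcb
Stack-based adjacent duplicate removal:
  Read 'd': push. Stack: d
  Read 'e': push. Stack: de
  Read 'b': push. Stack: deb
  Read 'b': matches stack top 'b' => pop. Stack: de
  Read 'c': push. Stack: dec
  Read 'c': matches stack top 'c' => pop. Stack: de
  Read 'd': push. Stack: ded
  Read 'c': push. Stack: dedc
  Read 'b': push. Stack: dedcb
Final stack: "dedcb" (length 5)

5


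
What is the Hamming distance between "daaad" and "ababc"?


Comparing "daaad" and "ababc" position by position:
  Position 0: 'd' vs 'a' => differ
  Position 1: 'a' vs 'b' => differ
  Position 2: 'a' vs 'a' => same
  Position 3: 'a' vs 'b' => differ
  Position 4: 'd' vs 'c' => differ
Total differences (Hamming distance): 4

4


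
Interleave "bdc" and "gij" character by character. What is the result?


Interleaving "bdc" and "gij":
  Position 0: 'b' from first, 'g' from second => "bg"
  Position 1: 'd' from first, 'i' from second => "di"
  Position 2: 'c' from first, 'j' from second => "cj"
Result: bgdicj

bgdicj


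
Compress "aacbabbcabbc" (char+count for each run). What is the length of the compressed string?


Input: aacbabbcabbc
Runs:
  'a' x 2 => "a2"
  'c' x 1 => "c1"
  'b' x 1 => "b1"
  'a' x 1 => "a1"
  'b' x 2 => "b2"
  'c' x 1 => "c1"
  'a' x 1 => "a1"
  'b' x 2 => "b2"
  'c' x 1 => "c1"
Compressed: "a2c1b1a1b2c1a1b2c1"
Compressed length: 18

18


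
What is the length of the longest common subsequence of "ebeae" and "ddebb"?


LCS of "ebeae" and "ddebb"
DP table:
           d    d    e    b    b
      0    0    0    0    0    0
  e   0    0    0    1    1    1
  b   0    0    0    1    2    2
  e   0    0    0    1    2    2
  a   0    0    0    1    2    2
  e   0    0    0    1    2    2
LCS length = dp[5][5] = 2

2


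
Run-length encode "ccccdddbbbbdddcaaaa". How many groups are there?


Input: ccccdddbbbbdddcaaaa
Scanning for consecutive runs:
  Group 1: 'c' x 4 (positions 0-3)
  Group 2: 'd' x 3 (positions 4-6)
  Group 3: 'b' x 4 (positions 7-10)
  Group 4: 'd' x 3 (positions 11-13)
  Group 5: 'c' x 1 (positions 14-14)
  Group 6: 'a' x 4 (positions 15-18)
Total groups: 6

6


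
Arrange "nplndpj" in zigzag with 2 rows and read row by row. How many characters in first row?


Zigzag "nplndpj" into 2 rows:
Placing characters:
  'n' => row 0
  'p' => row 1
  'l' => row 0
  'n' => row 1
  'd' => row 0
  'p' => row 1
  'j' => row 0
Rows:
  Row 0: "nldj"
  Row 1: "pnp"
First row length: 4

4


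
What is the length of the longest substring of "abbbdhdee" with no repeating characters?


Input: "abbbdhdee"
Sliding window (track last position of each char):
  Position 0 ('a'): window [0,0] length 1 -- new best
  Position 1 ('b'): window [0,1] length 2 -- new best
  Position 2 ('b'): repeat (last at 1), move window start to 2
  Position 2 ('b'): window [2,2] length 1
  Position 3 ('b'): repeat (last at 2), move window start to 3
  Position 3 ('b'): window [3,3] length 1
  Position 4 ('d'): window [3,4] length 2
  Position 5 ('h'): window [3,5] length 3 -- new best
  Position 6 ('d'): repeat (last at 4), move window start to 5
  Position 6 ('d'): window [5,6] length 2
  Position 7 ('e'): window [5,7] length 3
  Position 8 ('e'): repeat (last at 7), move window start to 8
  Position 8 ('e'): window [8,8] length 1
Longest substring with no repeats: "bdh" with length 3

3


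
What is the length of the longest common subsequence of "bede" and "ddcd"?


LCS of "bede" and "ddcd"
DP table:
           d    d    c    d
      0    0    0    0    0
  b   0    0    0    0    0
  e   0    0    0    0    0
  d   0    1    1    1    1
  e   0    1    1    1    1
LCS length = dp[4][4] = 1

1


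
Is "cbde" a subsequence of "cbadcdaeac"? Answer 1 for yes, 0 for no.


Check if "cbde" is a subsequence of "cbadcdaeac"
Greedy scan:
  Position 0 ('c'): matches sub[0] = 'c'
  Position 1 ('b'): matches sub[1] = 'b'
  Position 2 ('a'): no match needed
  Position 3 ('d'): matches sub[2] = 'd'
  Position 4 ('c'): no match needed
  Position 5 ('d'): no match needed
  Position 6 ('a'): no match needed
  Position 7 ('e'): matches sub[3] = 'e'
  Position 8 ('a'): no match needed
  Position 9 ('c'): no match needed
All 4 characters matched => is a subsequence

1


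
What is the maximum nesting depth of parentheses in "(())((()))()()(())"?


Input: "(())((()))()()(())"
Tracking depth:
  Position 0 '(': depth becomes 1
  Position 1 '(': depth becomes 2
  Position 2 ')': depth becomes 1
  Position 3 ')': depth becomes 0
  Position 4 '(': depth becomes 1
  Position 5 '(': depth becomes 2
  Position 6 '(': depth becomes 3
  Position 7 ')': depth becomes 2
  Position 8 ')': depth becomes 1
  Position 9 ')': depth becomes 0
  Position 10 '(': depth becomes 1
  Position 11 ')': depth becomes 0
  Position 12 '(': depth becomes 1
  Position 13 ')': depth becomes 0
  Position 14 '(': depth becomes 1
  Position 15 '(': depth becomes 2
  Position 16 ')': depth becomes 1
  Position 17 ')': depth becomes 0
Maximum depth reached: 3

3


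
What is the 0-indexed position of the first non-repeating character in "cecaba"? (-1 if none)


Input: cecaba
Character frequencies:
  'a': 2
  'b': 1
  'c': 2
  'e': 1
Scanning left to right for freq == 1:
  Position 0 ('c'): freq=2, skip
  Position 1 ('e'): unique! => answer = 1

1


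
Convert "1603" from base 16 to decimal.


Input: "1603" in base 16
Positional expansion:
  Digit '1' (value 1) x 16^3 = 4096
  Digit '6' (value 6) x 16^2 = 1536
  Digit '0' (value 0) x 16^1 = 0
  Digit '3' (value 3) x 16^0 = 3
Sum = 5635

5635


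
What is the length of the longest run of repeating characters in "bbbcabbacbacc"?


Input: "bbbcabbacbacc"
Scanning for longest run:
  Position 1 ('b'): continues run of 'b', length=2
  Position 2 ('b'): continues run of 'b', length=3
  Position 3 ('c'): new char, reset run to 1
  Position 4 ('a'): new char, reset run to 1
  Position 5 ('b'): new char, reset run to 1
  Position 6 ('b'): continues run of 'b', length=2
  Position 7 ('a'): new char, reset run to 1
  Position 8 ('c'): new char, reset run to 1
  Position 9 ('b'): new char, reset run to 1
  Position 10 ('a'): new char, reset run to 1
  Position 11 ('c'): new char, reset run to 1
  Position 12 ('c'): continues run of 'c', length=2
Longest run: 'b' with length 3

3


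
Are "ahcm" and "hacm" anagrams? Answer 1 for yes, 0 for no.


Strings: "ahcm", "hacm"
Sorted first:  achm
Sorted second: achm
Sorted forms match => anagrams

1


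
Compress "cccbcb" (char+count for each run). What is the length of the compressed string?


Input: cccbcb
Runs:
  'c' x 3 => "c3"
  'b' x 1 => "b1"
  'c' x 1 => "c1"
  'b' x 1 => "b1"
Compressed: "c3b1c1b1"
Compressed length: 8

8


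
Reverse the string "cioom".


Input: cioom
Reading characters right to left:
  Position 4: 'm'
  Position 3: 'o'
  Position 2: 'o'
  Position 1: 'i'
  Position 0: 'c'
Reversed: mooic

mooic


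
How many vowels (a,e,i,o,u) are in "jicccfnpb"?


Input: jicccfnpb
Checking each character:
  'j' at position 0: consonant
  'i' at position 1: vowel (running total: 1)
  'c' at position 2: consonant
  'c' at position 3: consonant
  'c' at position 4: consonant
  'f' at position 5: consonant
  'n' at position 6: consonant
  'p' at position 7: consonant
  'b' at position 8: consonant
Total vowels: 1

1


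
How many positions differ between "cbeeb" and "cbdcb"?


Comparing "cbeeb" and "cbdcb" position by position:
  Position 0: 'c' vs 'c' => same
  Position 1: 'b' vs 'b' => same
  Position 2: 'e' vs 'd' => DIFFER
  Position 3: 'e' vs 'c' => DIFFER
  Position 4: 'b' vs 'b' => same
Positions that differ: 2

2


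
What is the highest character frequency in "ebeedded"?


Input: ebeedded
Character counts:
  'b': 1
  'd': 3
  'e': 4
Maximum frequency: 4

4


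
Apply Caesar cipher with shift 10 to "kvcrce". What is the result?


Caesar cipher: shift "kvcrce" by 10
  'k' (pos 10) + 10 = pos 20 = 'u'
  'v' (pos 21) + 10 = pos 5 = 'f'
  'c' (pos 2) + 10 = pos 12 = 'm'
  'r' (pos 17) + 10 = pos 1 = 'b'
  'c' (pos 2) + 10 = pos 12 = 'm'
  'e' (pos 4) + 10 = pos 14 = 'o'
Result: ufmbmo

ufmbmo


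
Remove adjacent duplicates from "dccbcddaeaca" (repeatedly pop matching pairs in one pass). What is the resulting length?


Input: dccbcddaeaca
Stack-based adjacent duplicate removal:
  Read 'd': push. Stack: d
  Read 'c': push. Stack: dc
  Read 'c': matches stack top 'c' => pop. Stack: d
  Read 'b': push. Stack: db
  Read 'c': push. Stack: dbc
  Read 'd': push. Stack: dbcd
  Read 'd': matches stack top 'd' => pop. Stack: dbc
  Read 'a': push. Stack: dbca
  Read 'e': push. Stack: dbcae
  Read 'a': push. Stack: dbcaea
  Read 'c': push. Stack: dbcaeac
  Read 'a': push. Stack: dbcaeaca
Final stack: "dbcaeaca" (length 8)

8


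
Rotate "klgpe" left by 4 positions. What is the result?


Input: "klgpe", rotate left by 4
First 4 characters: "klgp"
Remaining characters: "e"
Concatenate remaining + first: "e" + "klgp" = "eklgp"

eklgp


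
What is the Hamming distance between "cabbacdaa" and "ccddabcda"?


Comparing "cabbacdaa" and "ccddabcda" position by position:
  Position 0: 'c' vs 'c' => same
  Position 1: 'a' vs 'c' => differ
  Position 2: 'b' vs 'd' => differ
  Position 3: 'b' vs 'd' => differ
  Position 4: 'a' vs 'a' => same
  Position 5: 'c' vs 'b' => differ
  Position 6: 'd' vs 'c' => differ
  Position 7: 'a' vs 'd' => differ
  Position 8: 'a' vs 'a' => same
Total differences (Hamming distance): 6

6


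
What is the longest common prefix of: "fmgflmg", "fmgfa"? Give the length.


Words: fmgflmg, fmgfa
  Position 0: all 'f' => match
  Position 1: all 'm' => match
  Position 2: all 'g' => match
  Position 3: all 'f' => match
  Position 4: ('l', 'a') => mismatch, stop
LCP = "fmgf" (length 4)

4


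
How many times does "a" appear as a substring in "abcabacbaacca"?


Searching for "a" in "abcabacbaacca"
Scanning each position:
  Position 0: "a" => MATCH
  Position 1: "b" => no
  Position 2: "c" => no
  Position 3: "a" => MATCH
  Position 4: "b" => no
  Position 5: "a" => MATCH
  Position 6: "c" => no
  Position 7: "b" => no
  Position 8: "a" => MATCH
  Position 9: "a" => MATCH
  Position 10: "c" => no
  Position 11: "c" => no
  Position 12: "a" => MATCH
Total occurrences: 6

6


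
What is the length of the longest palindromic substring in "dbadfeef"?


Input: "dbadfeef"
Checking substrings for palindromes:
  [4:8] "feef" (len 4) => palindrome
  [5:7] "ee" (len 2) => palindrome
Longest palindromic substring: "feef" with length 4

4


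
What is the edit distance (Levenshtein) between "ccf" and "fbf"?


Computing edit distance: "ccf" -> "fbf"
DP table:
           f    b    f
      0    1    2    3
  c   1    1    2    3
  c   2    2    2    3
  f   3    2    3    2
Edit distance = dp[3][3] = 2

2


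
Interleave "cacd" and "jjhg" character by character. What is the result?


Interleaving "cacd" and "jjhg":
  Position 0: 'c' from first, 'j' from second => "cj"
  Position 1: 'a' from first, 'j' from second => "aj"
  Position 2: 'c' from first, 'h' from second => "ch"
  Position 3: 'd' from first, 'g' from second => "dg"
Result: cjajchdg

cjajchdg


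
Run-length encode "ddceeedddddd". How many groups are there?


Input: ddceeedddddd
Scanning for consecutive runs:
  Group 1: 'd' x 2 (positions 0-1)
  Group 2: 'c' x 1 (positions 2-2)
  Group 3: 'e' x 3 (positions 3-5)
  Group 4: 'd' x 6 (positions 6-11)
Total groups: 4

4


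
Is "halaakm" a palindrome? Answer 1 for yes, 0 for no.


Input: halaakm
Reversed: mkaalah
  Compare pos 0 ('h') with pos 6 ('m'): MISMATCH
  Compare pos 1 ('a') with pos 5 ('k'): MISMATCH
  Compare pos 2 ('l') with pos 4 ('a'): MISMATCH
Result: not a palindrome

0


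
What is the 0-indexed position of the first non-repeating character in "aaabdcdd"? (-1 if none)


Input: aaabdcdd
Character frequencies:
  'a': 3
  'b': 1
  'c': 1
  'd': 3
Scanning left to right for freq == 1:
  Position 0 ('a'): freq=3, skip
  Position 1 ('a'): freq=3, skip
  Position 2 ('a'): freq=3, skip
  Position 3 ('b'): unique! => answer = 3

3


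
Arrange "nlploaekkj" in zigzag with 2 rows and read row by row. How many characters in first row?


Zigzag "nlploaekkj" into 2 rows:
Placing characters:
  'n' => row 0
  'l' => row 1
  'p' => row 0
  'l' => row 1
  'o' => row 0
  'a' => row 1
  'e' => row 0
  'k' => row 1
  'k' => row 0
  'j' => row 1
Rows:
  Row 0: "npoek"
  Row 1: "llakj"
First row length: 5

5


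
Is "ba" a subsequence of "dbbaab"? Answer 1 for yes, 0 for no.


Check if "ba" is a subsequence of "dbbaab"
Greedy scan:
  Position 0 ('d'): no match needed
  Position 1 ('b'): matches sub[0] = 'b'
  Position 2 ('b'): no match needed
  Position 3 ('a'): matches sub[1] = 'a'
  Position 4 ('a'): no match needed
  Position 5 ('b'): no match needed
All 2 characters matched => is a subsequence

1


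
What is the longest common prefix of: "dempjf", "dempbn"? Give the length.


Words: dempjf, dempbn
  Position 0: all 'd' => match
  Position 1: all 'e' => match
  Position 2: all 'm' => match
  Position 3: all 'p' => match
  Position 4: ('j', 'b') => mismatch, stop
LCP = "demp" (length 4)

4


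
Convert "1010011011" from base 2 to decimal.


Input: "1010011011" in base 2
Positional expansion:
  Digit '1' (value 1) x 2^9 = 512
  Digit '0' (value 0) x 2^8 = 0
  Digit '1' (value 1) x 2^7 = 128
  Digit '0' (value 0) x 2^6 = 0
  Digit '0' (value 0) x 2^5 = 0
  Digit '1' (value 1) x 2^4 = 16
  Digit '1' (value 1) x 2^3 = 8
  Digit '0' (value 0) x 2^2 = 0
  Digit '1' (value 1) x 2^1 = 2
  Digit '1' (value 1) x 2^0 = 1
Sum = 667

667


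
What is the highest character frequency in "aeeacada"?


Input: aeeacada
Character counts:
  'a': 4
  'c': 1
  'd': 1
  'e': 2
Maximum frequency: 4

4


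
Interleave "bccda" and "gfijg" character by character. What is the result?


Interleaving "bccda" and "gfijg":
  Position 0: 'b' from first, 'g' from second => "bg"
  Position 1: 'c' from first, 'f' from second => "cf"
  Position 2: 'c' from first, 'i' from second => "ci"
  Position 3: 'd' from first, 'j' from second => "dj"
  Position 4: 'a' from first, 'g' from second => "ag"
Result: bgcfcidjag

bgcfcidjag


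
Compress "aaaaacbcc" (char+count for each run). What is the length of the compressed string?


Input: aaaaacbcc
Runs:
  'a' x 5 => "a5"
  'c' x 1 => "c1"
  'b' x 1 => "b1"
  'c' x 2 => "c2"
Compressed: "a5c1b1c2"
Compressed length: 8

8


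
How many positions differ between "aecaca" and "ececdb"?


Comparing "aecaca" and "ececdb" position by position:
  Position 0: 'a' vs 'e' => DIFFER
  Position 1: 'e' vs 'c' => DIFFER
  Position 2: 'c' vs 'e' => DIFFER
  Position 3: 'a' vs 'c' => DIFFER
  Position 4: 'c' vs 'd' => DIFFER
  Position 5: 'a' vs 'b' => DIFFER
Positions that differ: 6

6


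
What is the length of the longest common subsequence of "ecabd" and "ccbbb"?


LCS of "ecabd" and "ccbbb"
DP table:
           c    c    b    b    b
      0    0    0    0    0    0
  e   0    0    0    0    0    0
  c   0    1    1    1    1    1
  a   0    1    1    1    1    1
  b   0    1    1    2    2    2
  d   0    1    1    2    2    2
LCS length = dp[5][5] = 2

2


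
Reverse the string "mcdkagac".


Input: mcdkagac
Reading characters right to left:
  Position 7: 'c'
  Position 6: 'a'
  Position 5: 'g'
  Position 4: 'a'
  Position 3: 'k'
  Position 2: 'd'
  Position 1: 'c'
  Position 0: 'm'
Reversed: cagakdcm

cagakdcm


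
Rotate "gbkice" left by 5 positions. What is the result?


Input: "gbkice", rotate left by 5
First 5 characters: "gbkic"
Remaining characters: "e"
Concatenate remaining + first: "e" + "gbkic" = "egbkic"

egbkic


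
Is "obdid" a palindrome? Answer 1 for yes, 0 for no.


Input: obdid
Reversed: didbo
  Compare pos 0 ('o') with pos 4 ('d'): MISMATCH
  Compare pos 1 ('b') with pos 3 ('i'): MISMATCH
Result: not a palindrome

0


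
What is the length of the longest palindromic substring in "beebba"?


Input: "beebba"
Checking substrings for palindromes:
  [0:4] "beeb" (len 4) => palindrome
  [1:3] "ee" (len 2) => palindrome
  [3:5] "bb" (len 2) => palindrome
Longest palindromic substring: "beeb" with length 4

4


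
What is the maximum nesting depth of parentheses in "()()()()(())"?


Input: "()()()()(())"
Tracking depth:
  Position 0 '(': depth becomes 1
  Position 1 ')': depth becomes 0
  Position 2 '(': depth becomes 1
  Position 3 ')': depth becomes 0
  Position 4 '(': depth becomes 1
  Position 5 ')': depth becomes 0
  Position 6 '(': depth becomes 1
  Position 7 ')': depth becomes 0
  Position 8 '(': depth becomes 1
  Position 9 '(': depth becomes 2
  Position 10 ')': depth becomes 1
  Position 11 ')': depth becomes 0
Maximum depth reached: 2

2


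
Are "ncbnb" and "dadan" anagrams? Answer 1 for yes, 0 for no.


Strings: "ncbnb", "dadan"
Sorted first:  bbcnn
Sorted second: aaddn
Differ at position 0: 'b' vs 'a' => not anagrams

0


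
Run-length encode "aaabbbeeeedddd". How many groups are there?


Input: aaabbbeeeedddd
Scanning for consecutive runs:
  Group 1: 'a' x 3 (positions 0-2)
  Group 2: 'b' x 3 (positions 3-5)
  Group 3: 'e' x 4 (positions 6-9)
  Group 4: 'd' x 4 (positions 10-13)
Total groups: 4

4


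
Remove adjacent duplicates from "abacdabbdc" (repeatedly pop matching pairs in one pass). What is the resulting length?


Input: abacdabbdc
Stack-based adjacent duplicate removal:
  Read 'a': push. Stack: a
  Read 'b': push. Stack: ab
  Read 'a': push. Stack: aba
  Read 'c': push. Stack: abac
  Read 'd': push. Stack: abacd
  Read 'a': push. Stack: abacda
  Read 'b': push. Stack: abacdab
  Read 'b': matches stack top 'b' => pop. Stack: abacda
  Read 'd': push. Stack: abacdad
  Read 'c': push. Stack: abacdadc
Final stack: "abacdadc" (length 8)

8


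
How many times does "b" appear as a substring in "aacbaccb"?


Searching for "b" in "aacbaccb"
Scanning each position:
  Position 0: "a" => no
  Position 1: "a" => no
  Position 2: "c" => no
  Position 3: "b" => MATCH
  Position 4: "a" => no
  Position 5: "c" => no
  Position 6: "c" => no
  Position 7: "b" => MATCH
Total occurrences: 2

2


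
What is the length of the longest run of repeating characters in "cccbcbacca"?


Input: "cccbcbacca"
Scanning for longest run:
  Position 1 ('c'): continues run of 'c', length=2
  Position 2 ('c'): continues run of 'c', length=3
  Position 3 ('b'): new char, reset run to 1
  Position 4 ('c'): new char, reset run to 1
  Position 5 ('b'): new char, reset run to 1
  Position 6 ('a'): new char, reset run to 1
  Position 7 ('c'): new char, reset run to 1
  Position 8 ('c'): continues run of 'c', length=2
  Position 9 ('a'): new char, reset run to 1
Longest run: 'c' with length 3

3


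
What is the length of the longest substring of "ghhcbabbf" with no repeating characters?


Input: "ghhcbabbf"
Sliding window (track last position of each char):
  Position 0 ('g'): window [0,0] length 1 -- new best
  Position 1 ('h'): window [0,1] length 2 -- new best
  Position 2 ('h'): repeat (last at 1), move window start to 2
  Position 2 ('h'): window [2,2] length 1
  Position 3 ('c'): window [2,3] length 2
  Position 4 ('b'): window [2,4] length 3 -- new best
  Position 5 ('a'): window [2,5] length 4 -- new best
  Position 6 ('b'): repeat (last at 4), move window start to 5
  Position 6 ('b'): window [5,6] length 2
  Position 7 ('b'): repeat (last at 6), move window start to 7
  Position 7 ('b'): window [7,7] length 1
  Position 8 ('f'): window [7,8] length 2
Longest substring with no repeats: "hcba" with length 4

4


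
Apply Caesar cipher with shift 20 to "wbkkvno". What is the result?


Caesar cipher: shift "wbkkvno" by 20
  'w' (pos 22) + 20 = pos 16 = 'q'
  'b' (pos 1) + 20 = pos 21 = 'v'
  'k' (pos 10) + 20 = pos 4 = 'e'
  'k' (pos 10) + 20 = pos 4 = 'e'
  'v' (pos 21) + 20 = pos 15 = 'p'
  'n' (pos 13) + 20 = pos 7 = 'h'
  'o' (pos 14) + 20 = pos 8 = 'i'
Result: qveephi

qveephi


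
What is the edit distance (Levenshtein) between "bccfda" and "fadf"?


Computing edit distance: "bccfda" -> "fadf"
DP table:
           f    a    d    f
      0    1    2    3    4
  b   1    1    2    3    4
  c   2    2    2    3    4
  c   3    3    3    3    4
  f   4    3    4    4    3
  d   5    4    4    4    4
  a   6    5    4    5    5
Edit distance = dp[6][4] = 5

5


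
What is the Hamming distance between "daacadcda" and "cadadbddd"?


Comparing "daacadcda" and "cadadbddd" position by position:
  Position 0: 'd' vs 'c' => differ
  Position 1: 'a' vs 'a' => same
  Position 2: 'a' vs 'd' => differ
  Position 3: 'c' vs 'a' => differ
  Position 4: 'a' vs 'd' => differ
  Position 5: 'd' vs 'b' => differ
  Position 6: 'c' vs 'd' => differ
  Position 7: 'd' vs 'd' => same
  Position 8: 'a' vs 'd' => differ
Total differences (Hamming distance): 7

7


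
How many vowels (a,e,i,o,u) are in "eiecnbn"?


Input: eiecnbn
Checking each character:
  'e' at position 0: vowel (running total: 1)
  'i' at position 1: vowel (running total: 2)
  'e' at position 2: vowel (running total: 3)
  'c' at position 3: consonant
  'n' at position 4: consonant
  'b' at position 5: consonant
  'n' at position 6: consonant
Total vowels: 3

3


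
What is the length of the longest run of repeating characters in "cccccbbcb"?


Input: "cccccbbcb"
Scanning for longest run:
  Position 1 ('c'): continues run of 'c', length=2
  Position 2 ('c'): continues run of 'c', length=3
  Position 3 ('c'): continues run of 'c', length=4
  Position 4 ('c'): continues run of 'c', length=5
  Position 5 ('b'): new char, reset run to 1
  Position 6 ('b'): continues run of 'b', length=2
  Position 7 ('c'): new char, reset run to 1
  Position 8 ('b'): new char, reset run to 1
Longest run: 'c' with length 5

5


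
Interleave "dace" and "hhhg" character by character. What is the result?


Interleaving "dace" and "hhhg":
  Position 0: 'd' from first, 'h' from second => "dh"
  Position 1: 'a' from first, 'h' from second => "ah"
  Position 2: 'c' from first, 'h' from second => "ch"
  Position 3: 'e' from first, 'g' from second => "eg"
Result: dhahcheg

dhahcheg


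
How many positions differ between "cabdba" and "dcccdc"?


Comparing "cabdba" and "dcccdc" position by position:
  Position 0: 'c' vs 'd' => DIFFER
  Position 1: 'a' vs 'c' => DIFFER
  Position 2: 'b' vs 'c' => DIFFER
  Position 3: 'd' vs 'c' => DIFFER
  Position 4: 'b' vs 'd' => DIFFER
  Position 5: 'a' vs 'c' => DIFFER
Positions that differ: 6

6


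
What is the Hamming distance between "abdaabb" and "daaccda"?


Comparing "abdaabb" and "daaccda" position by position:
  Position 0: 'a' vs 'd' => differ
  Position 1: 'b' vs 'a' => differ
  Position 2: 'd' vs 'a' => differ
  Position 3: 'a' vs 'c' => differ
  Position 4: 'a' vs 'c' => differ
  Position 5: 'b' vs 'd' => differ
  Position 6: 'b' vs 'a' => differ
Total differences (Hamming distance): 7

7


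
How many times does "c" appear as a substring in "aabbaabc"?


Searching for "c" in "aabbaabc"
Scanning each position:
  Position 0: "a" => no
  Position 1: "a" => no
  Position 2: "b" => no
  Position 3: "b" => no
  Position 4: "a" => no
  Position 5: "a" => no
  Position 6: "b" => no
  Position 7: "c" => MATCH
Total occurrences: 1

1


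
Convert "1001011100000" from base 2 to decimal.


Input: "1001011100000" in base 2
Positional expansion:
  Digit '1' (value 1) x 2^12 = 4096
  Digit '0' (value 0) x 2^11 = 0
  Digit '0' (value 0) x 2^10 = 0
  Digit '1' (value 1) x 2^9 = 512
  Digit '0' (value 0) x 2^8 = 0
  Digit '1' (value 1) x 2^7 = 128
  Digit '1' (value 1) x 2^6 = 64
  Digit '1' (value 1) x 2^5 = 32
  Digit '0' (value 0) x 2^4 = 0
  Digit '0' (value 0) x 2^3 = 0
  Digit '0' (value 0) x 2^2 = 0
  Digit '0' (value 0) x 2^1 = 0
  Digit '0' (value 0) x 2^0 = 0
Sum = 4832

4832


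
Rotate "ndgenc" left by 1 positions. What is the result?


Input: "ndgenc", rotate left by 1
First 1 characters: "n"
Remaining characters: "dgenc"
Concatenate remaining + first: "dgenc" + "n" = "dgencn"

dgencn


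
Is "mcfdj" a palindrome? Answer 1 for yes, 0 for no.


Input: mcfdj
Reversed: jdfcm
  Compare pos 0 ('m') with pos 4 ('j'): MISMATCH
  Compare pos 1 ('c') with pos 3 ('d'): MISMATCH
Result: not a palindrome

0


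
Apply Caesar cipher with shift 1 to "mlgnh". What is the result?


Caesar cipher: shift "mlgnh" by 1
  'm' (pos 12) + 1 = pos 13 = 'n'
  'l' (pos 11) + 1 = pos 12 = 'm'
  'g' (pos 6) + 1 = pos 7 = 'h'
  'n' (pos 13) + 1 = pos 14 = 'o'
  'h' (pos 7) + 1 = pos 8 = 'i'
Result: nmhoi

nmhoi


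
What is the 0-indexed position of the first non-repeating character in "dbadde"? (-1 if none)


Input: dbadde
Character frequencies:
  'a': 1
  'b': 1
  'd': 3
  'e': 1
Scanning left to right for freq == 1:
  Position 0 ('d'): freq=3, skip
  Position 1 ('b'): unique! => answer = 1

1


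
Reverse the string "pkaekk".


Input: pkaekk
Reading characters right to left:
  Position 5: 'k'
  Position 4: 'k'
  Position 3: 'e'
  Position 2: 'a'
  Position 1: 'k'
  Position 0: 'p'
Reversed: kkeakp

kkeakp


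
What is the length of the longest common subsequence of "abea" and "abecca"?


LCS of "abea" and "abecca"
DP table:
           a    b    e    c    c    a
      0    0    0    0    0    0    0
  a   0    1    1    1    1    1    1
  b   0    1    2    2    2    2    2
  e   0    1    2    3    3    3    3
  a   0    1    2    3    3    3    4
LCS length = dp[4][6] = 4

4


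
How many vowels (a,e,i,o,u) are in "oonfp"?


Input: oonfp
Checking each character:
  'o' at position 0: vowel (running total: 1)
  'o' at position 1: vowel (running total: 2)
  'n' at position 2: consonant
  'f' at position 3: consonant
  'p' at position 4: consonant
Total vowels: 2

2


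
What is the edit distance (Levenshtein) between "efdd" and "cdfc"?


Computing edit distance: "efdd" -> "cdfc"
DP table:
           c    d    f    c
      0    1    2    3    4
  e   1    1    2    3    4
  f   2    2    2    2    3
  d   3    3    2    3    3
  d   4    4    3    3    4
Edit distance = dp[4][4] = 4

4


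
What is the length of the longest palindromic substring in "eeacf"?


Input: "eeacf"
Checking substrings for palindromes:
  [0:2] "ee" (len 2) => palindrome
Longest palindromic substring: "ee" with length 2

2


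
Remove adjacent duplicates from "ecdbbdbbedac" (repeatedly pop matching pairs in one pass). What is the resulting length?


Input: ecdbbdbbedac
Stack-based adjacent duplicate removal:
  Read 'e': push. Stack: e
  Read 'c': push. Stack: ec
  Read 'd': push. Stack: ecd
  Read 'b': push. Stack: ecdb
  Read 'b': matches stack top 'b' => pop. Stack: ecd
  Read 'd': matches stack top 'd' => pop. Stack: ec
  Read 'b': push. Stack: ecb
  Read 'b': matches stack top 'b' => pop. Stack: ec
  Read 'e': push. Stack: ece
  Read 'd': push. Stack: eced
  Read 'a': push. Stack: eceda
  Read 'c': push. Stack: ecedac
Final stack: "ecedac" (length 6)

6


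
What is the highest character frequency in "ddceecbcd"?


Input: ddceecbcd
Character counts:
  'b': 1
  'c': 3
  'd': 3
  'e': 2
Maximum frequency: 3

3


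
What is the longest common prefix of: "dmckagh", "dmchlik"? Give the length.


Words: dmckagh, dmchlik
  Position 0: all 'd' => match
  Position 1: all 'm' => match
  Position 2: all 'c' => match
  Position 3: ('k', 'h') => mismatch, stop
LCP = "dmc" (length 3)

3


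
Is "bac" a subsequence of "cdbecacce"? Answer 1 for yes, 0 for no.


Check if "bac" is a subsequence of "cdbecacce"
Greedy scan:
  Position 0 ('c'): no match needed
  Position 1 ('d'): no match needed
  Position 2 ('b'): matches sub[0] = 'b'
  Position 3 ('e'): no match needed
  Position 4 ('c'): no match needed
  Position 5 ('a'): matches sub[1] = 'a'
  Position 6 ('c'): matches sub[2] = 'c'
  Position 7 ('c'): no match needed
  Position 8 ('e'): no match needed
All 3 characters matched => is a subsequence

1


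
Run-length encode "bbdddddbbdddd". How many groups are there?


Input: bbdddddbbdddd
Scanning for consecutive runs:
  Group 1: 'b' x 2 (positions 0-1)
  Group 2: 'd' x 5 (positions 2-6)
  Group 3: 'b' x 2 (positions 7-8)
  Group 4: 'd' x 4 (positions 9-12)
Total groups: 4

4


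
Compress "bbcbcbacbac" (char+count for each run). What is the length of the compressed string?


Input: bbcbcbacbac
Runs:
  'b' x 2 => "b2"
  'c' x 1 => "c1"
  'b' x 1 => "b1"
  'c' x 1 => "c1"
  'b' x 1 => "b1"
  'a' x 1 => "a1"
  'c' x 1 => "c1"
  'b' x 1 => "b1"
  'a' x 1 => "a1"
  'c' x 1 => "c1"
Compressed: "b2c1b1c1b1a1c1b1a1c1"
Compressed length: 20

20


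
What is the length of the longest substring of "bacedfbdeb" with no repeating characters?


Input: "bacedfbdeb"
Sliding window (track last position of each char):
  Position 0 ('b'): window [0,0] length 1 -- new best
  Position 1 ('a'): window [0,1] length 2 -- new best
  Position 2 ('c'): window [0,2] length 3 -- new best
  Position 3 ('e'): window [0,3] length 4 -- new best
  Position 4 ('d'): window [0,4] length 5 -- new best
  Position 5 ('f'): window [0,5] length 6 -- new best
  Position 6 ('b'): repeat (last at 0), move window start to 1
  Position 6 ('b'): window [1,6] length 6
  Position 7 ('d'): repeat (last at 4), move window start to 5
  Position 7 ('d'): window [5,7] length 3
  Position 8 ('e'): window [5,8] length 4
  Position 9 ('b'): repeat (last at 6), move window start to 7
  Position 9 ('b'): window [7,9] length 3
Longest substring with no repeats: "bacedf" with length 6

6


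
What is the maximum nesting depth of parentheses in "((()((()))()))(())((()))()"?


Input: "((()((()))()))(())((()))()"
Tracking depth:
  Position 0 '(': depth becomes 1
  Position 1 '(': depth becomes 2
  Position 2 '(': depth becomes 3
  Position 3 ')': depth becomes 2
  Position 4 '(': depth becomes 3
  Position 5 '(': depth becomes 4
  Position 6 '(': depth becomes 5
  Position 7 ')': depth becomes 4
  Position 8 ')': depth becomes 3
  Position 9 ')': depth becomes 2
  Position 10 '(': depth becomes 3
  Position 11 ')': depth becomes 2
  Position 12 ')': depth becomes 1
  Position 13 ')': depth becomes 0
  Position 14 '(': depth becomes 1
  Position 15 '(': depth becomes 2
  Position 16 ')': depth becomes 1
  Position 17 ')': depth becomes 0
  Position 18 '(': depth becomes 1
  Position 19 '(': depth becomes 2
  Position 20 '(': depth becomes 3
  Position 21 ')': depth becomes 2
  Position 22 ')': depth becomes 1
  Position 23 ')': depth becomes 0
  Position 24 '(': depth becomes 1
  Position 25 ')': depth becomes 0
Maximum depth reached: 5

5


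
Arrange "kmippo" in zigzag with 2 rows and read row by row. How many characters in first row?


Zigzag "kmippo" into 2 rows:
Placing characters:
  'k' => row 0
  'm' => row 1
  'i' => row 0
  'p' => row 1
  'p' => row 0
  'o' => row 1
Rows:
  Row 0: "kip"
  Row 1: "mpo"
First row length: 3

3


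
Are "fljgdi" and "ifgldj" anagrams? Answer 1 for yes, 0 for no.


Strings: "fljgdi", "ifgldj"
Sorted first:  dfgijl
Sorted second: dfgijl
Sorted forms match => anagrams

1


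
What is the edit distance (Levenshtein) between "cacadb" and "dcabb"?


Computing edit distance: "cacadb" -> "dcabb"
DP table:
           d    c    a    b    b
      0    1    2    3    4    5
  c   1    1    1    2    3    4
  a   2    2    2    1    2    3
  c   3    3    2    2    2    3
  a   4    4    3    2    3    3
  d   5    4    4    3    3    4
  b   6    5    5    4    3    3
Edit distance = dp[6][5] = 3

3


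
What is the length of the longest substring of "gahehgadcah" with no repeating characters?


Input: "gahehgadcah"
Sliding window (track last position of each char):
  Position 0 ('g'): window [0,0] length 1 -- new best
  Position 1 ('a'): window [0,1] length 2 -- new best
  Position 2 ('h'): window [0,2] length 3 -- new best
  Position 3 ('e'): window [0,3] length 4 -- new best
  Position 4 ('h'): repeat (last at 2), move window start to 3
  Position 4 ('h'): window [3,4] length 2
  Position 5 ('g'): window [3,5] length 3
  Position 6 ('a'): window [3,6] length 4
  Position 7 ('d'): window [3,7] length 5 -- new best
  Position 8 ('c'): window [3,8] length 6 -- new best
  Position 9 ('a'): repeat (last at 6), move window start to 7
  Position 9 ('a'): window [7,9] length 3
  Position 10 ('h'): window [7,10] length 4
Longest substring with no repeats: "ehgadc" with length 6

6


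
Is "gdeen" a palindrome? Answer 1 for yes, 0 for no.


Input: gdeen
Reversed: needg
  Compare pos 0 ('g') with pos 4 ('n'): MISMATCH
  Compare pos 1 ('d') with pos 3 ('e'): MISMATCH
Result: not a palindrome

0


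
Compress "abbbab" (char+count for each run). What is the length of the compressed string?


Input: abbbab
Runs:
  'a' x 1 => "a1"
  'b' x 3 => "b3"
  'a' x 1 => "a1"
  'b' x 1 => "b1"
Compressed: "a1b3a1b1"
Compressed length: 8

8


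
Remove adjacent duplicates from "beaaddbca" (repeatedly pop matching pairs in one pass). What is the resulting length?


Input: beaaddbca
Stack-based adjacent duplicate removal:
  Read 'b': push. Stack: b
  Read 'e': push. Stack: be
  Read 'a': push. Stack: bea
  Read 'a': matches stack top 'a' => pop. Stack: be
  Read 'd': push. Stack: bed
  Read 'd': matches stack top 'd' => pop. Stack: be
  Read 'b': push. Stack: beb
  Read 'c': push. Stack: bebc
  Read 'a': push. Stack: bebca
Final stack: "bebca" (length 5)

5


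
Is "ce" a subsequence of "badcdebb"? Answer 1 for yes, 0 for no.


Check if "ce" is a subsequence of "badcdebb"
Greedy scan:
  Position 0 ('b'): no match needed
  Position 1 ('a'): no match needed
  Position 2 ('d'): no match needed
  Position 3 ('c'): matches sub[0] = 'c'
  Position 4 ('d'): no match needed
  Position 5 ('e'): matches sub[1] = 'e'
  Position 6 ('b'): no match needed
  Position 7 ('b'): no match needed
All 2 characters matched => is a subsequence

1


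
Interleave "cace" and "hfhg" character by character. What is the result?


Interleaving "cace" and "hfhg":
  Position 0: 'c' from first, 'h' from second => "ch"
  Position 1: 'a' from first, 'f' from second => "af"
  Position 2: 'c' from first, 'h' from second => "ch"
  Position 3: 'e' from first, 'g' from second => "eg"
Result: chafcheg

chafcheg


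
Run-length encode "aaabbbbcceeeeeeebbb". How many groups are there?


Input: aaabbbbcceeeeeeebbb
Scanning for consecutive runs:
  Group 1: 'a' x 3 (positions 0-2)
  Group 2: 'b' x 4 (positions 3-6)
  Group 3: 'c' x 2 (positions 7-8)
  Group 4: 'e' x 7 (positions 9-15)
  Group 5: 'b' x 3 (positions 16-18)
Total groups: 5

5


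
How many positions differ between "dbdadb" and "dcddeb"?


Comparing "dbdadb" and "dcddeb" position by position:
  Position 0: 'd' vs 'd' => same
  Position 1: 'b' vs 'c' => DIFFER
  Position 2: 'd' vs 'd' => same
  Position 3: 'a' vs 'd' => DIFFER
  Position 4: 'd' vs 'e' => DIFFER
  Position 5: 'b' vs 'b' => same
Positions that differ: 3

3


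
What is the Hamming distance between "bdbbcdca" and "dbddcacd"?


Comparing "bdbbcdca" and "dbddcacd" position by position:
  Position 0: 'b' vs 'd' => differ
  Position 1: 'd' vs 'b' => differ
  Position 2: 'b' vs 'd' => differ
  Position 3: 'b' vs 'd' => differ
  Position 4: 'c' vs 'c' => same
  Position 5: 'd' vs 'a' => differ
  Position 6: 'c' vs 'c' => same
  Position 7: 'a' vs 'd' => differ
Total differences (Hamming distance): 6

6


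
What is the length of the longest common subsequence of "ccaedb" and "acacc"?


LCS of "ccaedb" and "acacc"
DP table:
           a    c    a    c    c
      0    0    0    0    0    0
  c   0    0    1    1    1    1
  c   0    0    1    1    2    2
  a   0    1    1    2    2    2
  e   0    1    1    2    2    2
  d   0    1    1    2    2    2
  b   0    1    1    2    2    2
LCS length = dp[6][5] = 2

2


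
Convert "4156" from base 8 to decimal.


Input: "4156" in base 8
Positional expansion:
  Digit '4' (value 4) x 8^3 = 2048
  Digit '1' (value 1) x 8^2 = 64
  Digit '5' (value 5) x 8^1 = 40
  Digit '6' (value 6) x 8^0 = 6
Sum = 2158

2158


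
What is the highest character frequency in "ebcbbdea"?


Input: ebcbbdea
Character counts:
  'a': 1
  'b': 3
  'c': 1
  'd': 1
  'e': 2
Maximum frequency: 3

3


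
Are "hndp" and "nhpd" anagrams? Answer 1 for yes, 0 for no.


Strings: "hndp", "nhpd"
Sorted first:  dhnp
Sorted second: dhnp
Sorted forms match => anagrams

1


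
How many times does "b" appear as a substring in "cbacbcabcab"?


Searching for "b" in "cbacbcabcab"
Scanning each position:
  Position 0: "c" => no
  Position 1: "b" => MATCH
  Position 2: "a" => no
  Position 3: "c" => no
  Position 4: "b" => MATCH
  Position 5: "c" => no
  Position 6: "a" => no
  Position 7: "b" => MATCH
  Position 8: "c" => no
  Position 9: "a" => no
  Position 10: "b" => MATCH
Total occurrences: 4

4
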